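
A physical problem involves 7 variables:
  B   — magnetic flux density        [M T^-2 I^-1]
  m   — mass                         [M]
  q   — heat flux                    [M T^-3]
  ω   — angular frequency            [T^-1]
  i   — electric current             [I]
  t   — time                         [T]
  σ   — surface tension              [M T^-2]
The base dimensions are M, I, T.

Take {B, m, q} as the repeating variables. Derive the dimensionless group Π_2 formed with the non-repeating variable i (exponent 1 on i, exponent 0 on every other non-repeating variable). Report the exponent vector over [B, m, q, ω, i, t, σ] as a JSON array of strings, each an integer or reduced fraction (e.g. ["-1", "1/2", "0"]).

Dimensional matrix (M×I×T by B×m×q×ω×i×t×σ):
  M: [ 1  1  1  0  0  0  1]
  I: [-1  0  0  0  1  0  0]
  T: [-2  0 -3 -1  0  1 -2]
RREF → pivots at {B,m,q} ⇒ r = 3
Repeat: B,m,q; free: ω,i,t,σ
RREF:
  r0: [   1    0    0    0   -1    0    0]
  r1: [   0    1    0 -1/3  1/3  1/3  1/3]
  r2: [   0    0    1  1/3  2/3 -1/3  2/3]
Fix exponent of i at 1, ω at 0, t at 0, σ at 0; solve each RREF row for its pivot's exponent:
  r0: exp(B) + (-1)·1 = 0 ⇒ exp(B) = 1
  r1: exp(m) + (1/3)·1 = 0 ⇒ exp(m) = -1/3
  r2: exp(q) + (2/3)·1 = 0 ⇒ exp(q) = -2/3
Π_2 = B · m^(-1/3) · q^(-2/3) · i

["1", "-1/3", "-2/3", "0", "1", "0", "0"]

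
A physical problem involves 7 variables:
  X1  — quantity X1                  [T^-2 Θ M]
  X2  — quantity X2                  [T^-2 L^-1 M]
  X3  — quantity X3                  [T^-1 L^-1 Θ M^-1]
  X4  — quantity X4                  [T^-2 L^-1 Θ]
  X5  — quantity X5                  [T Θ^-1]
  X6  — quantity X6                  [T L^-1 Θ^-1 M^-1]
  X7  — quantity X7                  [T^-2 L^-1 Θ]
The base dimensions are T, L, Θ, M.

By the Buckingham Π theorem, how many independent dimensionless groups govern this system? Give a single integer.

4

Exponent matrix [T,L,Θ,M] × [X1,X2,X3,X4,X5,X6,X7]:
  T: [-2 -2 -1 -2  1  1 -2]
  L: [ 0 -1 -1 -1  0 -1 -1]
  Θ: [ 1  0  1  1 -1 -1  1]
  M: [ 1  1 -1  0  0 -1  0]
Echelon form has 3 nonzero rows (pivots: X1,X2,X3)
7 vars − rank 3 = 4 Π groups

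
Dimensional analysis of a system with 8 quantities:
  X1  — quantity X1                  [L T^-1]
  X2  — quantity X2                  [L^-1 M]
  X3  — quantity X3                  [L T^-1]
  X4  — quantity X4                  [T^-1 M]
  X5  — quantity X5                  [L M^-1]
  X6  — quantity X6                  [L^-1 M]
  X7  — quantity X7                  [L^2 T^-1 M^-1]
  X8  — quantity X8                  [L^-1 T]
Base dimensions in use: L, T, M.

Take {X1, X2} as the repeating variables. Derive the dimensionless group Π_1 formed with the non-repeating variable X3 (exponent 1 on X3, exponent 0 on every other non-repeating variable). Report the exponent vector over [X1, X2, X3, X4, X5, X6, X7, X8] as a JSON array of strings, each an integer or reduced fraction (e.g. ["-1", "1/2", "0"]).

["-1", "0", "1", "0", "0", "0", "0", "0"]

Exponent matrix [L,T,M] × [X1,X2,X3,X4,X5,X6,X7,X8]:
  L: [ 1 -1  1  0  1 -1  2 -1]
  T: [-1  0 -1 -1  0  0 -1  1]
  M: [ 0  1  0  1 -1  1 -1  0]
Row reduction gives pivot columns X1,X2; rank = 2
Repeat: X1,X2; free: X3,X4,X5,X6,X7,X8
RREF:
  r0: [   1    0    1    1    0    0    1   -1]
  r1: [   0    1    0    1   -1    1   -1    0]
  r2: [   0    0    0    0    0    0    0    0]
Fix exponent of X3 at 1, X4 at 0, X5 at 0, X6 at 0, X7 at 0, X8 at 0; solve each RREF row for its pivot's exponent:
  r0: exp(X1) + (1)·1 = 0 ⇒ exp(X1) = -1
  r1: exp(X2) + (0)·1 = 0 ⇒ exp(X2) = 0
Π_1 = X1^-1 · X3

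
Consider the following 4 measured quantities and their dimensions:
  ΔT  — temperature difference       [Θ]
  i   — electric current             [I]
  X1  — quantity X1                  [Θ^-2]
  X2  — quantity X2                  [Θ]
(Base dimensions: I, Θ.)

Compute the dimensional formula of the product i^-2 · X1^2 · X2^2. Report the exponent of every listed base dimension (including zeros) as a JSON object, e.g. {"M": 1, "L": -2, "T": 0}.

{"I": -2, "Θ": -2}

Dimensional matrix (I×Θ by ΔT×i×X1×X2):
  I: [ 0  1  0  0]
  Θ: [ 1  0 -2  1]
  [I]: (-2)·1+(2)·0+(2)·0 = -2
  [Θ]: (-2)·0+(2)·-2+(2)·1 = -2
⇒ I^-2 Θ^-2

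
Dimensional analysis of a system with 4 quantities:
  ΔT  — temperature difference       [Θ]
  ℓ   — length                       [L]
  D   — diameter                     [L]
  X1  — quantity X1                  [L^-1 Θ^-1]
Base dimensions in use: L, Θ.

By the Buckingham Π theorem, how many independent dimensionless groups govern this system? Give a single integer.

2

Exponent matrix [L,Θ] × [ΔT,ℓ,D,X1]:
  L: [ 0  1  1 -1]
  Θ: [ 1  0  0 -1]
Echelon form has 2 nonzero rows (pivots: ΔT,ℓ)
4 vars − rank 2 = 2 Π groups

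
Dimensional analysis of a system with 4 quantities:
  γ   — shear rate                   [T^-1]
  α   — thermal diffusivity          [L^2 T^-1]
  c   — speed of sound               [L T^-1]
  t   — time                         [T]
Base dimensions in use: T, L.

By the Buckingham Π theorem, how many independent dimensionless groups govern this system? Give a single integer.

Dimensional matrix (T×L by γ×α×c×t):
  T: [-1 -1 -1  1]
  L: [ 0  2  1  0]
Echelon form has 2 nonzero rows (pivots: γ,α)
4 vars − rank 2 = 2 Π groups

2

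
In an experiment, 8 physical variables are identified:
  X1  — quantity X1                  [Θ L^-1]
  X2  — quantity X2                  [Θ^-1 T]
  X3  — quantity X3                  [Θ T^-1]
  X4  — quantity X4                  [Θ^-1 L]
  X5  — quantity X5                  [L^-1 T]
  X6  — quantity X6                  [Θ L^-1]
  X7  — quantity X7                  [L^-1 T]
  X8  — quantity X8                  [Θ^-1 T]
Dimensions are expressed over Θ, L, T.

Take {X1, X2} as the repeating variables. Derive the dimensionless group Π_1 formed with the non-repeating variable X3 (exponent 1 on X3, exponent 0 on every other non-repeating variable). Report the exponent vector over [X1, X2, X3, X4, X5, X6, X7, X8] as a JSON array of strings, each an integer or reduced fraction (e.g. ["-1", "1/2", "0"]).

["0", "1", "1", "0", "0", "0", "0", "0"]

Dimensional matrix (Θ×L×T by X1×X2×X3×X4×X5×X6×X7×X8):
  Θ: [ 1 -1  1 -1  0  1  0 -1]
  L: [-1  0  0  1 -1 -1 -1  0]
  T: [ 0  1 -1  0  1  0  1  1]
Row reduction gives pivot columns X1,X2; rank = 2
Repeat: X1,X2; free: X3,X4,X5,X6,X7,X8
RREF:
  r0: [   1    0    0   -1    1    1    1    0]
  r1: [   0    1   -1    0    1    0    1    1]
  r2: [   0    0    0    0    0    0    0    0]
Fix exponent of X3 at 1, X4 at 0, X5 at 0, X6 at 0, X7 at 0, X8 at 0; solve each RREF row for its pivot's exponent:
  r0: exp(X1) + (0)·1 = 0 ⇒ exp(X1) = 0
  r1: exp(X2) + (-1)·1 = 0 ⇒ exp(X2) = 1
Π_1 = X2 · X3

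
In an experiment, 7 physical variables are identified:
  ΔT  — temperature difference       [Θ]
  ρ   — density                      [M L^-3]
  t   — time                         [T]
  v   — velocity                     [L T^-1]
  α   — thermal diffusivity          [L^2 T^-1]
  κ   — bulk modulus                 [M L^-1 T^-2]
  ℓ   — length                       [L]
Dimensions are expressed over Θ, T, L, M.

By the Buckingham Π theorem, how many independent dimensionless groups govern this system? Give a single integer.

3

Exponent matrix [Θ,T,L,M] × [ΔT,ρ,t,v,α,κ,ℓ]:
  Θ: [ 1  0  0  0  0  0  0]
  T: [ 0  0  1 -1 -1 -2  0]
  L: [ 0 -3  0  1  2 -1  1]
  M: [ 0  1  0  0  0  1  0]
RREF → pivots at {ΔT,ρ,t,v} ⇒ r = 4
n=7, r=4 ⇒ 3 dimensionless groups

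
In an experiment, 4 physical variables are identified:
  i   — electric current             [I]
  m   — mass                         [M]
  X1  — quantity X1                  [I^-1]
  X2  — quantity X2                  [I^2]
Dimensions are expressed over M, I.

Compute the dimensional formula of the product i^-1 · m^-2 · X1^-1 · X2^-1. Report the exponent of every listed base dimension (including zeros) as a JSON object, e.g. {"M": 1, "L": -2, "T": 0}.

Dimensional matrix (M×I by i×m×X1×X2):
  M: [ 0  1  0  0]
  I: [ 1  0 -1  2]
  [M]: (-1)·0+(-2)·1+(-1)·0+(-1)·0 = -2
  [I]: (-1)·1+(-2)·0+(-1)·-1+(-1)·2 = -2
⇒ M^-2 I^-2

{"M": -2, "I": -2}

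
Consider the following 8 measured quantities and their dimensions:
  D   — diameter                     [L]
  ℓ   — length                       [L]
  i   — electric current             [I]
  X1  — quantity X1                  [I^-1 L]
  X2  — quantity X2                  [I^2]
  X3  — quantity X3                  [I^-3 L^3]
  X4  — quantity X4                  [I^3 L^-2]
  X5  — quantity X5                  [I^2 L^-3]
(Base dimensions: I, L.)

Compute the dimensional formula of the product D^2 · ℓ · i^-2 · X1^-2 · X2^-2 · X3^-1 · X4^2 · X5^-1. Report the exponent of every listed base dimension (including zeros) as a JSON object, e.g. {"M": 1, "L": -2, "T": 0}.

Dimensional matrix (I×L by D×ℓ×i×X1×X2×X3×X4×X5):
  I: [ 0  0  1 -1  2 -3  3  2]
  L: [ 1  1  0  1  0  3 -2 -3]
  [I]: (2)·0+(1)·0+(-2)·1+(-2)·-1+(-2)·2+(-1)·-3+(2)·3+(-1)·2 = 3
  [L]: (2)·1+(1)·1+(-2)·0+(-2)·1+(-2)·0+(-1)·3+(2)·-2+(-1)·-3 = -3
⇒ I^3 L^-3

{"I": 3, "L": -3}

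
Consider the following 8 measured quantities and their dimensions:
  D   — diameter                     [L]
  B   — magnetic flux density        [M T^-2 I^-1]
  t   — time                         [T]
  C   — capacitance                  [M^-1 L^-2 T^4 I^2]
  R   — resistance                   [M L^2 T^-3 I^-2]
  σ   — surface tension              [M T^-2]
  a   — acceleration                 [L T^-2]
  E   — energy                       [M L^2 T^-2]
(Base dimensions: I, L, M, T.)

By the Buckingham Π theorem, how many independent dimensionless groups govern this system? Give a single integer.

Dimensional matrix (I×L×M×T by D×B×t×C×R×σ×a×E):
  I: [ 0 -1  0  2 -2  0  0  0]
  L: [ 1  0  0 -2  2  0  1  2]
  M: [ 0  1  0 -1  1  1  0  1]
  T: [ 0 -2  1  4 -3 -2 -2 -2]
Row reduction gives pivot columns D,B,t,C; rank = 4
Π count = n − r = 8 − 4 = 4

4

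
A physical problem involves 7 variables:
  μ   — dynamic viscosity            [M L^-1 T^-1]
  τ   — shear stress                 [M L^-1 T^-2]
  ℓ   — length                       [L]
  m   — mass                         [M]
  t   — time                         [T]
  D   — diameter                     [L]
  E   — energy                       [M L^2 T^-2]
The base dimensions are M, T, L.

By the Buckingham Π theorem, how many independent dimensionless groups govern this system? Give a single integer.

4

Write exponents as rows M,T,L / cols μ,τ,ℓ,m,t,D,E:
  M: [ 1  1  0  1  0  0  1]
  T: [-1 -2  0  0  1  0 -2]
  L: [-1 -1  1  0  0  1  2]
Row reduction gives pivot columns μ,τ,ℓ; rank = 3
n=7, r=3 ⇒ 4 dimensionless groups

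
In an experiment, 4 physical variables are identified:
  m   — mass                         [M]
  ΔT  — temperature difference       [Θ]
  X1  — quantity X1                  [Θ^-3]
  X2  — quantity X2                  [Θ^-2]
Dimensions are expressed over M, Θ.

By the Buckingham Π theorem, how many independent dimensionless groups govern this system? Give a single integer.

Dimensional matrix (M×Θ by m×ΔT×X1×X2):
  M: [ 1  0  0  0]
  Θ: [ 0  1 -3 -2]
Row reduction gives pivot columns m,ΔT; rank = 2
n=4, r=2 ⇒ 2 dimensionless groups

2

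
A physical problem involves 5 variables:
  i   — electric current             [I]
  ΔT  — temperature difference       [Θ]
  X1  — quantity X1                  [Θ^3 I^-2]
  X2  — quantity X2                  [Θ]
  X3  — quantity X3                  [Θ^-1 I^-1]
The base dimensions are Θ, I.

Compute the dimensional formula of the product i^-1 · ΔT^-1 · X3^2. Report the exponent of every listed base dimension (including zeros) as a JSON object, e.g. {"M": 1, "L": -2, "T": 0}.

Dimensional matrix (Θ×I by i×ΔT×X1×X2×X3):
  Θ: [ 0  1  3  1 -1]
  I: [ 1  0 -2  0 -1]
  [Θ]: (-1)·0+(-1)·1+(2)·-1 = -3
  [I]: (-1)·1+(-1)·0+(2)·-1 = -3
⇒ Θ^-3 I^-3

{"Θ": -3, "I": -3}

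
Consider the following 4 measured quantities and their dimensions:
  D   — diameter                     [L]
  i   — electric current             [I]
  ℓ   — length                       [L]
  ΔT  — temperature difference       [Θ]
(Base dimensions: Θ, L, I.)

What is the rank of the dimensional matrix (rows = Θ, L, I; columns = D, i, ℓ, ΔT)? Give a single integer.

3

Dimensional matrix (Θ×L×I by D×i×ℓ×ΔT):
  Θ: [ 0  0  0  1]
  L: [ 1  0  1  0]
  I: [ 0  1  0  0]
Row reduction gives pivot columns D,i,ΔT; rank = 3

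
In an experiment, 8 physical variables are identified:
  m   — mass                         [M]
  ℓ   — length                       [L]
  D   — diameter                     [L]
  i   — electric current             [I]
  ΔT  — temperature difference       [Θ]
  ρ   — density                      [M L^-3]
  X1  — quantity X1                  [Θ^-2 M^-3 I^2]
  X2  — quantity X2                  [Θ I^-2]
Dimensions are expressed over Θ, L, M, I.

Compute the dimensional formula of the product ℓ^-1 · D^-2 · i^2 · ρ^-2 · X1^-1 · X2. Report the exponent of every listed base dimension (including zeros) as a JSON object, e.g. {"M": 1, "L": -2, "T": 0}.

Exponent matrix [Θ,L,M,I] × [m,ℓ,D,i,ΔT,ρ,X1,X2]:
  Θ: [ 0  0  0  0  1  0 -2  1]
  L: [ 0  1  1  0  0 -3  0  0]
  M: [ 1  0  0  0  0  1 -3  0]
  I: [ 0  0  0  1  0  0  2 -2]
  [Θ]: (-1)·0+(-2)·0+(2)·0+(-2)·0+(-1)·-2+(1)·1 = 3
  [L]: (-1)·1+(-2)·1+(2)·0+(-2)·-3+(-1)·0+(1)·0 = 3
  [M]: (-1)·0+(-2)·0+(2)·0+(-2)·1+(-1)·-3+(1)·0 = 1
  [I]: (-1)·0+(-2)·0+(2)·1+(-2)·0+(-1)·2+(1)·-2 = -2
⇒ Θ^3 L^3 M I^-2

{"Θ": 3, "L": 3, "M": 1, "I": -2}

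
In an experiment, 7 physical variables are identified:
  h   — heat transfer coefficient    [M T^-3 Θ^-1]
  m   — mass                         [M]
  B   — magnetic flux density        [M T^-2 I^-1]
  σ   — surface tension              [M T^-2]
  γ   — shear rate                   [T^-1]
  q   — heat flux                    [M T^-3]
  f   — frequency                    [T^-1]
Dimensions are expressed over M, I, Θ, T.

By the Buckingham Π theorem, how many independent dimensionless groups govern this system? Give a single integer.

3

Write exponents as rows M,I,Θ,T / cols h,m,B,σ,γ,q,f:
  M: [ 1  1  1  1  0  1  0]
  I: [ 0  0 -1  0  0  0  0]
  Θ: [-1  0  0  0  0  0  0]
  T: [-3  0 -2 -2 -1 -3 -1]
RREF → pivots at {h,m,B,σ} ⇒ r = 4
Π count = n − r = 7 − 4 = 3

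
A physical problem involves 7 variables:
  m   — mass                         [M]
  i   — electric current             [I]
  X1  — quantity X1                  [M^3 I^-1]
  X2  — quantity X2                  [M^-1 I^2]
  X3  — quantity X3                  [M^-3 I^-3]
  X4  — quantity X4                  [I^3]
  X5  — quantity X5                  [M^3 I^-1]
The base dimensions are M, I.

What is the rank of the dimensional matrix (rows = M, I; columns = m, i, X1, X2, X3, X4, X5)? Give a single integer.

Write exponents as rows M,I / cols m,i,X1,X2,X3,X4,X5:
  M: [ 1  0  3 -1 -3  0  3]
  I: [ 0  1 -1  2 -3  3 -1]
Row reduction gives pivot columns m,i; rank = 2

2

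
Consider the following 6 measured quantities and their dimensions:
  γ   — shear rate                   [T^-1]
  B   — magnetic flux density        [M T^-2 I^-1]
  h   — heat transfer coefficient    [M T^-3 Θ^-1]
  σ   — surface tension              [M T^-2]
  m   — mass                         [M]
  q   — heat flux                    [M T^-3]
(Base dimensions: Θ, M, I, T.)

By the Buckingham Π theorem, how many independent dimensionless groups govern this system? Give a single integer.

Write exponents as rows Θ,M,I,T / cols γ,B,h,σ,m,q:
  Θ: [ 0  0 -1  0  0  0]
  M: [ 0  1  1  1  1  1]
  I: [ 0 -1  0  0  0  0]
  T: [-1 -2 -3 -2  0 -3]
Row reduction gives pivot columns γ,B,h,σ; rank = 4
6 vars − rank 4 = 2 Π groups

2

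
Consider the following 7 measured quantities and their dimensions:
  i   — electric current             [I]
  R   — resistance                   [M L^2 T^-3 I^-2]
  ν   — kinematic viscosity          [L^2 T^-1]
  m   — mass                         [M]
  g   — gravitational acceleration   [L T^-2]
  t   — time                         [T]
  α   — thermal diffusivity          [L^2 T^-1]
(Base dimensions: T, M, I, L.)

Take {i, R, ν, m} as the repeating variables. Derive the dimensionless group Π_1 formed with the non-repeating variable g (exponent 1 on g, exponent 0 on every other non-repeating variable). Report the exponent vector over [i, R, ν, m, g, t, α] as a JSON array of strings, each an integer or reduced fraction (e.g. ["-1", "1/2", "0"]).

Exponent matrix [T,M,I,L] × [i,R,ν,m,g,t,α]:
  T: [ 0 -3 -1  0 -2  1 -1]
  M: [ 0  1  0  1  0  0  0]
  I: [ 1 -2  0  0  0  0  0]
  L: [ 0  2  2  0  1  0  2]
Echelon form has 4 nonzero rows (pivots: i,R,ν,m)
Pivot set = {i,R,ν,m}, free = {g,t,α}
RREF:
  r0: [   1    0    0    0  3/2   -1    0]
  r1: [   0    1    0    0  3/4 -1/2    0]
  r2: [   0    0    1    0 -1/4  1/2    1]
  r3: [   0    0    0    1 -3/4  1/2    0]
Fix exponent of g at 1, t at 0, α at 0; solve each RREF row for its pivot's exponent:
  r0: exp(i) + (3/2)·1 = 0 ⇒ exp(i) = -3/2
  r1: exp(R) + (3/4)·1 = 0 ⇒ exp(R) = -3/4
  r2: exp(ν) + (-1/4)·1 = 0 ⇒ exp(ν) = 1/4
  r3: exp(m) + (-3/4)·1 = 0 ⇒ exp(m) = 3/4
Π_1 = i^(-3/2) · R^(-3/4) · ν^(1/4) · m^(3/4) · g

["-3/2", "-3/4", "1/4", "3/4", "1", "0", "0"]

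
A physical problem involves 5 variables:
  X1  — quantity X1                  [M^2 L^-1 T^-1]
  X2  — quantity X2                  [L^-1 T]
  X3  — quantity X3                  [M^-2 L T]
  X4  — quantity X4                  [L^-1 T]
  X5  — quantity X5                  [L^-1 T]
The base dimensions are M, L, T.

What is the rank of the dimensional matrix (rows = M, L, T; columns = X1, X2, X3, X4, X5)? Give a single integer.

Exponent matrix [M,L,T] × [X1,X2,X3,X4,X5]:
  M: [ 2  0 -2  0  0]
  L: [-1 -1  1 -1 -1]
  T: [-1  1  1  1  1]
RREF → pivots at {X1,X2} ⇒ r = 2

2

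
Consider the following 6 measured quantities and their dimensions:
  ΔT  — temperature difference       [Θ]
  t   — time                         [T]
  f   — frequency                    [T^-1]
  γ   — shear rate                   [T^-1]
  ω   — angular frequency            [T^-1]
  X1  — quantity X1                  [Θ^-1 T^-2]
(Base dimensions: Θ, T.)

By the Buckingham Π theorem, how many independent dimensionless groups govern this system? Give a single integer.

4

Write exponents as rows Θ,T / cols ΔT,t,f,γ,ω,X1:
  Θ: [ 1  0  0  0  0 -1]
  T: [ 0  1 -1 -1 -1 -2]
Echelon form has 2 nonzero rows (pivots: ΔT,t)
6 vars − rank 2 = 4 Π groups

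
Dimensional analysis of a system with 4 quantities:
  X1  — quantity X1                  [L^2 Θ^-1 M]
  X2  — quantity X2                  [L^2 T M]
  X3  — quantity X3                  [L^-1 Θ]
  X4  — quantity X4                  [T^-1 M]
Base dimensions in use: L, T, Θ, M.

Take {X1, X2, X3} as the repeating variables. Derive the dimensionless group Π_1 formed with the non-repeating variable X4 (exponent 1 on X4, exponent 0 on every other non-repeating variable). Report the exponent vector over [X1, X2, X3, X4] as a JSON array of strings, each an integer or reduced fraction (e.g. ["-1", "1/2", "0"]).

["-2", "1", "-2", "1"]

Write exponents as rows L,T,Θ,M / cols X1,X2,X3,X4:
  L: [ 2  2 -1  0]
  T: [ 0  1  0 -1]
  Θ: [-1  0  1  0]
  M: [ 1  1  0  1]
RREF → pivots at {X1,X2,X3} ⇒ r = 3
Repeat: X1,X2,X3; free: X4
RREF:
  r0: [   1    0    0    2]
  r1: [   0    1    0   -1]
  r2: [   0    0    1    2]
  r3: [   0    0    0    0]
Fix exponent of X4 at 1; solve each RREF row for its pivot's exponent:
  r0: exp(X1) + (2)·1 = 0 ⇒ exp(X1) = -2
  r1: exp(X2) + (-1)·1 = 0 ⇒ exp(X2) = 1
  r2: exp(X3) + (2)·1 = 0 ⇒ exp(X3) = -2
Π_1 = X1^-2 · X2 · X3^-2 · X4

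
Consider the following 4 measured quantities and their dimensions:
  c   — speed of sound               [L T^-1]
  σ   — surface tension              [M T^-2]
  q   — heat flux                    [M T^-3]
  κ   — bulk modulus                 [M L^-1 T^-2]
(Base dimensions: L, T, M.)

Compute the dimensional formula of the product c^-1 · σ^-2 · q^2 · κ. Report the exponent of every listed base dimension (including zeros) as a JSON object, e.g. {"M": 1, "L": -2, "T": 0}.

Dimensional matrix (L×T×M by c×σ×q×κ):
  L: [ 1  0  0 -1]
  T: [-1 -2 -3 -2]
  M: [ 0  1  1  1]
  [L]: (-1)·1+(-2)·0+(2)·0+(1)·-1 = -2
  [T]: (-1)·-1+(-2)·-2+(2)·-3+(1)·-2 = -3
  [M]: (-1)·0+(-2)·1+(2)·1+(1)·1 = 1
⇒ L^-2 T^-3 M

{"L": -2, "T": -3, "M": 1}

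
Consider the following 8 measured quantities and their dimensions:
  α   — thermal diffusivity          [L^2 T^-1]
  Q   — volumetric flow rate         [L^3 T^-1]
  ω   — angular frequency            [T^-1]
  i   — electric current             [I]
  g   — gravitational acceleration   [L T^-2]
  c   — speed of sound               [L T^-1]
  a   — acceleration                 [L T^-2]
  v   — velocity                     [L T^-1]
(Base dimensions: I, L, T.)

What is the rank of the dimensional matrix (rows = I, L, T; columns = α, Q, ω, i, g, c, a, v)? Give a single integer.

3

Write exponents as rows I,L,T / cols α,Q,ω,i,g,c,a,v:
  I: [ 0  0  0  1  0  0  0  0]
  L: [ 2  3  0  0  1  1  1  1]
  T: [-1 -1 -1  0 -2 -1 -2 -1]
Echelon form has 3 nonzero rows (pivots: α,Q,i)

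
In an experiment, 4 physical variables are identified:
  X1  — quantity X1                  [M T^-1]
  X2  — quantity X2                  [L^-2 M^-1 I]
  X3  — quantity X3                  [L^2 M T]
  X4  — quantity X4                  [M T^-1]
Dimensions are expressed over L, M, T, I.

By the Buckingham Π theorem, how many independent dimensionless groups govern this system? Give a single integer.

Exponent matrix [L,M,T,I] × [X1,X2,X3,X4]:
  L: [ 0 -2  2  0]
  M: [ 1 -1  1  1]
  T: [-1  0  1 -1]
  I: [ 0  1  0  0]
Echelon form has 3 nonzero rows (pivots: X1,X2,X3)
4 vars − rank 3 = 1 Π group

1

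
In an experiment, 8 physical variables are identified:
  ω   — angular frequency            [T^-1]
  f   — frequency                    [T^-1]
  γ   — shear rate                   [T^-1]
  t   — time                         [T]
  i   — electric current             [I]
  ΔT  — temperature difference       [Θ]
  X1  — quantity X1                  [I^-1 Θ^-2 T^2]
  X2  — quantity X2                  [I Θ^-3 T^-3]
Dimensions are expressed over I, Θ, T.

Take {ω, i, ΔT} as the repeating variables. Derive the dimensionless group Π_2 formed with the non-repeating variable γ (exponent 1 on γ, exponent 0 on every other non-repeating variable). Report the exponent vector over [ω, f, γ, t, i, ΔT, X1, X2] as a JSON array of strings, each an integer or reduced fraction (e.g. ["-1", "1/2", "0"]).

Exponent matrix [I,Θ,T] × [ω,f,γ,t,i,ΔT,X1,X2]:
  I: [ 0  0  0  0  1  0 -1  1]
  Θ: [ 0  0  0  0  0  1 -2 -3]
  T: [-1 -1 -1  1  0  0  2 -3]
Echelon form has 3 nonzero rows (pivots: ω,i,ΔT)
Repeat: ω,i,ΔT; free: f,γ,t,X1,X2
RREF:
  r0: [   1    1    1   -1    0    0   -2    3]
  r1: [   0    0    0    0    1    0   -1    1]
  r2: [   0    0    0    0    0    1   -2   -3]
Fix exponent of γ at 1, f at 0, t at 0, X1 at 0, X2 at 0; solve each RREF row for its pivot's exponent:
  r0: exp(ω) + (1)·1 = 0 ⇒ exp(ω) = -1
  r1: exp(i) + (0)·1 = 0 ⇒ exp(i) = 0
  r2: exp(ΔT) + (0)·1 = 0 ⇒ exp(ΔT) = 0
Π_2 = ω^-1 · γ

["-1", "0", "1", "0", "0", "0", "0", "0"]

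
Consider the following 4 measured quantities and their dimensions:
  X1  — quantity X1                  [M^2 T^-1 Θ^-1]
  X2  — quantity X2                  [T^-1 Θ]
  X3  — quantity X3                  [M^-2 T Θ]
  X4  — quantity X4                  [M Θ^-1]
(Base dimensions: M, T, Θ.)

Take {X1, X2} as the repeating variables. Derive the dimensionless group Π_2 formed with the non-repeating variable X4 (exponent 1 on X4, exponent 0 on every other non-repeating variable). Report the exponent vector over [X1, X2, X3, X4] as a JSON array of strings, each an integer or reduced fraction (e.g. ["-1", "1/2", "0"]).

Write exponents as rows M,T,Θ / cols X1,X2,X3,X4:
  M: [ 2  0 -2  1]
  T: [-1 -1  1  0]
  Θ: [-1  1  1 -1]
RREF → pivots at {X1,X2} ⇒ r = 2
Repeat: X1,X2; free: X3,X4
RREF:
  r0: [   1    0   -1  1/2]
  r1: [   0    1    0 -1/2]
  r2: [   0    0    0    0]
Fix exponent of X4 at 1, X3 at 0; solve each RREF row for its pivot's exponent:
  r0: exp(X1) + (1/2)·1 = 0 ⇒ exp(X1) = -1/2
  r1: exp(X2) + (-1/2)·1 = 0 ⇒ exp(X2) = 1/2
Π_2 = X1^(-1/2) · X2^(1/2) · X4

["-1/2", "1/2", "0", "1"]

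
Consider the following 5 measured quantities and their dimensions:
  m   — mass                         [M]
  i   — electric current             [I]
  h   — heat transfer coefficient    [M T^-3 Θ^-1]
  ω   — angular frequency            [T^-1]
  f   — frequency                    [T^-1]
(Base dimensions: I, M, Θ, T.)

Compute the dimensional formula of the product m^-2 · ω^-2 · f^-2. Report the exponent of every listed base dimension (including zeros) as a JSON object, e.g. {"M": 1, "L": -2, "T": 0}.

Dimensional matrix (I×M×Θ×T by m×i×h×ω×f):
  I: [ 0  1  0  0  0]
  M: [ 1  0  1  0  0]
  Θ: [ 0  0 -1  0  0]
  T: [ 0  0 -3 -1 -1]
  [I]: (-2)·0+(-2)·0+(-2)·0 = 0
  [M]: (-2)·1+(-2)·0+(-2)·0 = -2
  [Θ]: (-2)·0+(-2)·0+(-2)·0 = 0
  [T]: (-2)·0+(-2)·-1+(-2)·-1 = 4
⇒ M^-2 T^4

{"I": 0, "M": -2, "Θ": 0, "T": 4}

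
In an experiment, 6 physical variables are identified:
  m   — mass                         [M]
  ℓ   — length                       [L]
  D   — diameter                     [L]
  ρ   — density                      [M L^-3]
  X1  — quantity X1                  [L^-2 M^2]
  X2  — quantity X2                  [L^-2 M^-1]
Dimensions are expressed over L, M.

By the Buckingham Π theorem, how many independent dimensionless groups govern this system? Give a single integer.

4

Exponent matrix [L,M] × [m,ℓ,D,ρ,X1,X2]:
  L: [ 0  1  1 -3 -2 -2]
  M: [ 1  0  0  1  2 -1]
Row reduction gives pivot columns m,ℓ; rank = 2
n=6, r=2 ⇒ 4 dimensionless groups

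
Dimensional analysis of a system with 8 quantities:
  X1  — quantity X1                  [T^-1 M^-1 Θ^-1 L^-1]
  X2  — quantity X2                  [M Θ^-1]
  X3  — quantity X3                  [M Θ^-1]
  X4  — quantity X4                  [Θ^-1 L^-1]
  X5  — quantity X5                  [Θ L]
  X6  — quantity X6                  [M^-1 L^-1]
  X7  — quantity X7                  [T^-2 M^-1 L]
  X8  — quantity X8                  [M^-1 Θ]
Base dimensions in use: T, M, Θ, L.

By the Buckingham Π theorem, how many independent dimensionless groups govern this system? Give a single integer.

Write exponents as rows T,M,Θ,L / cols X1,X2,X3,X4,X5,X6,X7,X8:
  T: [-1  0  0  0  0  0 -2  0]
  M: [-1  1  1  0  0 -1 -1 -1]
  Θ: [-1 -1 -1 -1  1  0  0  1]
  L: [-1  0  0 -1  1 -1  1  0]
Echelon form has 3 nonzero rows (pivots: X1,X2,X4)
8 vars − rank 3 = 5 Π groups

5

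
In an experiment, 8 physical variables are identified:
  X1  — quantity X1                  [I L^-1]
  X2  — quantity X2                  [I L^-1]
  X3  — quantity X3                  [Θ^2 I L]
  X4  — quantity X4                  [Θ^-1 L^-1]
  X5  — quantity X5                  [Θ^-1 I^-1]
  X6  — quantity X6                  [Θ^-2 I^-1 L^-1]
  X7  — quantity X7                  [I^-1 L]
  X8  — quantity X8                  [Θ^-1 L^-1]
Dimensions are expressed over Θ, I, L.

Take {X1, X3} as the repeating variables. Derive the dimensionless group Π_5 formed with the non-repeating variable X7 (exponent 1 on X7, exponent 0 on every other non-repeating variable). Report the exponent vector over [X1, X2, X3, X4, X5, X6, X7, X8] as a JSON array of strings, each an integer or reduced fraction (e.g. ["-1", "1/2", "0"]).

Write exponents as rows Θ,I,L / cols X1,X2,X3,X4,X5,X6,X7,X8:
  Θ: [ 0  0  2 -1 -1 -2  0 -1]
  I: [ 1  1  1  0 -1 -1 -1  0]
  L: [-1 -1  1 -1  0 -1  1 -1]
Row reduction gives pivot columns X1,X3; rank = 2
Repeat: X1,X3; free: X2,X4,X5,X6,X7,X8
RREF:
  r0: [   1    1    0  1/2 -1/2    0   -1  1/2]
  r1: [   0    0    1 -1/2 -1/2   -1    0 -1/2]
  r2: [   0    0    0    0    0    0    0    0]
Fix exponent of X7 at 1, X2 at 0, X4 at 0, X5 at 0, X6 at 0, X8 at 0; solve each RREF row for its pivot's exponent:
  r0: exp(X1) + (-1)·1 = 0 ⇒ exp(X1) = 1
  r1: exp(X3) + (0)·1 = 0 ⇒ exp(X3) = 0
Π_5 = X1 · X7

["1", "0", "0", "0", "0", "0", "1", "0"]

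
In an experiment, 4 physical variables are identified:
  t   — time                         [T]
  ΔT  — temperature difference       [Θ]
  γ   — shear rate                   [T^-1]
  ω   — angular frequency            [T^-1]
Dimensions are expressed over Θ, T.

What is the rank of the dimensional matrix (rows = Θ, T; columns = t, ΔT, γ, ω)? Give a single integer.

2

Write exponents as rows Θ,T / cols t,ΔT,γ,ω:
  Θ: [ 0  1  0  0]
  T: [ 1  0 -1 -1]
RREF → pivots at {t,ΔT} ⇒ r = 2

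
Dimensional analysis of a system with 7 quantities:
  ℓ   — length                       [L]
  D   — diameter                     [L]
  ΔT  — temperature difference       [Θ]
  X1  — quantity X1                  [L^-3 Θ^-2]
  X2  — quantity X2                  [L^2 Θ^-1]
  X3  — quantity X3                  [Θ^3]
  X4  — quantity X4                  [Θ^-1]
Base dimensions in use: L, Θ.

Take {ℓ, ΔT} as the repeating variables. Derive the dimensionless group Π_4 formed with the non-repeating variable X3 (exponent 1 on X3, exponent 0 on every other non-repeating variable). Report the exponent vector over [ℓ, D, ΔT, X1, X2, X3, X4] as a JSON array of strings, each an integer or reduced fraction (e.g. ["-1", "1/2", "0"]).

Exponent matrix [L,Θ] × [ℓ,D,ΔT,X1,X2,X3,X4]:
  L: [ 1  1  0 -3  2  0  0]
  Θ: [ 0  0  1 -2 -1  3 -1]
RREF → pivots at {ℓ,ΔT} ⇒ r = 2
Pivot set = {ℓ,ΔT}, free = {D,X1,X2,X3,X4}
RREF:
  r0: [   1    1    0   -3    2    0    0]
  r1: [   0    0    1   -2   -1    3   -1]
Fix exponent of X3 at 1, D at 0, X1 at 0, X2 at 0, X4 at 0; solve each RREF row for its pivot's exponent:
  r0: exp(ℓ) + (0)·1 = 0 ⇒ exp(ℓ) = 0
  r1: exp(ΔT) + (3)·1 = 0 ⇒ exp(ΔT) = -3
Π_4 = ΔT^-3 · X3

["0", "0", "-3", "0", "0", "1", "0"]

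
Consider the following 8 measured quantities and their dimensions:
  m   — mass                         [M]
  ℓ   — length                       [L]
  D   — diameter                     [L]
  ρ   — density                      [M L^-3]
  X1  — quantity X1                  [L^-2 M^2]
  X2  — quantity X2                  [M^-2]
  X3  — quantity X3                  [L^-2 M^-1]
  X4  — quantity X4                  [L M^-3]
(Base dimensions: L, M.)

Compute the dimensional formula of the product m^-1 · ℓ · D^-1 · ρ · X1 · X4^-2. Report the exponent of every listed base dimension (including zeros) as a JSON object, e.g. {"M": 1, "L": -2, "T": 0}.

Write exponents as rows L,M / cols m,ℓ,D,ρ,X1,X2,X3,X4:
  L: [ 0  1  1 -3 -2  0 -2  1]
  M: [ 1  0  0  1  2 -2 -1 -3]
  [L]: (-1)·0+(1)·1+(-1)·1+(1)·-3+(1)·-2+(-2)·1 = -7
  [M]: (-1)·1+(1)·0+(-1)·0+(1)·1+(1)·2+(-2)·-3 = 8
⇒ L^-7 M^8

{"L": -7, "M": 8}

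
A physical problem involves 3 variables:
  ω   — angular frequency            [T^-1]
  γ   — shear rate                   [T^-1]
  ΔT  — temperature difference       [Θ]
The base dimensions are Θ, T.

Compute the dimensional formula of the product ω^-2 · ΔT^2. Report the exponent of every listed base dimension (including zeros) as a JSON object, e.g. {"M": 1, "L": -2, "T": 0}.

{"Θ": 2, "T": 2}

Exponent matrix [Θ,T] × [ω,γ,ΔT]:
  Θ: [ 0  0  1]
  T: [-1 -1  0]
  [Θ]: (-2)·0+(2)·1 = 2
  [T]: (-2)·-1+(2)·0 = 2
⇒ Θ^2 T^2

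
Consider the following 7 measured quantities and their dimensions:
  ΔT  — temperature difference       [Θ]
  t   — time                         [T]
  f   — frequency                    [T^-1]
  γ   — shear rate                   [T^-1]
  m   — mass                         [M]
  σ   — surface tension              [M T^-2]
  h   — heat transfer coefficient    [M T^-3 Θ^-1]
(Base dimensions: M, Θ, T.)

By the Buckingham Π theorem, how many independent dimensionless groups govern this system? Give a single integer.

Exponent matrix [M,Θ,T] × [ΔT,t,f,γ,m,σ,h]:
  M: [ 0  0  0  0  1  1  1]
  Θ: [ 1  0  0  0  0  0 -1]
  T: [ 0  1 -1 -1  0 -2 -3]
Echelon form has 3 nonzero rows (pivots: ΔT,t,m)
n=7, r=3 ⇒ 4 dimensionless groups

4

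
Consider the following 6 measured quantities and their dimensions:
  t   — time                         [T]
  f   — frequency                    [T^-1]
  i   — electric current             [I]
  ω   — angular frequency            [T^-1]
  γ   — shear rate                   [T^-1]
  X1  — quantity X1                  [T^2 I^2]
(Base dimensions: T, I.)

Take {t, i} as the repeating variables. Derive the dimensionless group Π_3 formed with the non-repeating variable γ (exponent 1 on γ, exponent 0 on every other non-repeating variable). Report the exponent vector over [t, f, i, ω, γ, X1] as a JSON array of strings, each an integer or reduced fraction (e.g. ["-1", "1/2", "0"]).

Write exponents as rows T,I / cols t,f,i,ω,γ,X1:
  T: [ 1 -1  0 -1 -1  2]
  I: [ 0  0  1  0  0  2]
RREF → pivots at {t,i} ⇒ r = 2
Pivot set = {t,i}, free = {f,ω,γ,X1}
RREF:
  r0: [   1   -1    0   -1   -1    2]
  r1: [   0    0    1    0    0    2]
Fix exponent of γ at 1, f at 0, ω at 0, X1 at 0; solve each RREF row for its pivot's exponent:
  r0: exp(t) + (-1)·1 = 0 ⇒ exp(t) = 1
  r1: exp(i) + (0)·1 = 0 ⇒ exp(i) = 0
Π_3 = t · γ

["1", "0", "0", "0", "1", "0"]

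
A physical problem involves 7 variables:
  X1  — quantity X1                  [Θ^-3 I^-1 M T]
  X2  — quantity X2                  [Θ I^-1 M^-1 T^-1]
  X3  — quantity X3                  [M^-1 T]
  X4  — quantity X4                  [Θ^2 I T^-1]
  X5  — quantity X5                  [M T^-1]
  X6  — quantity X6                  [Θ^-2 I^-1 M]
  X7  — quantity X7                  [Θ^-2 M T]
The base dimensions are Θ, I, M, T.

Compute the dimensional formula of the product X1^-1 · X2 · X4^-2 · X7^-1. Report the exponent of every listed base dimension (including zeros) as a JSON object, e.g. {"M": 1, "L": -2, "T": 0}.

Dimensional matrix (Θ×I×M×T by X1×X2×X3×X4×X5×X6×X7):
  Θ: [-3  1  0  2  0 -2 -2]
  I: [-1 -1  0  1  0 -1  0]
  M: [ 1 -1 -1  0  1  1  1]
  T: [ 1 -1  1 -1 -1  0  1]
  [Θ]: (-1)·-3+(1)·1+(-2)·2+(-1)·-2 = 2
  [I]: (-1)·-1+(1)·-1+(-2)·1+(-1)·0 = -2
  [M]: (-1)·1+(1)·-1+(-2)·0+(-1)·1 = -3
  [T]: (-1)·1+(1)·-1+(-2)·-1+(-1)·1 = -1
⇒ Θ^2 I^-2 M^-3 T^-1

{"Θ": 2, "I": -2, "M": -3, "T": -1}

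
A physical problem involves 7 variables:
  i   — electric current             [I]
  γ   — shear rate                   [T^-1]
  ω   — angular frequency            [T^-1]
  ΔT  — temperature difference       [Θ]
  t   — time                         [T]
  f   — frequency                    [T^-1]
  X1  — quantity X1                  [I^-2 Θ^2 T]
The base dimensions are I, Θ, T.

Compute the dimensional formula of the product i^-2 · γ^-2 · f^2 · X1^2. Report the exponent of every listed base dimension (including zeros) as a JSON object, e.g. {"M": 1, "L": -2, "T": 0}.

Exponent matrix [I,Θ,T] × [i,γ,ω,ΔT,t,f,X1]:
  I: [ 1  0  0  0  0  0 -2]
  Θ: [ 0  0  0  1  0  0  2]
  T: [ 0 -1 -1  0  1 -1  1]
  [I]: (-2)·1+(-2)·0+(2)·0+(2)·-2 = -6
  [Θ]: (-2)·0+(-2)·0+(2)·0+(2)·2 = 4
  [T]: (-2)·0+(-2)·-1+(2)·-1+(2)·1 = 2
⇒ I^-6 Θ^4 T^2

{"I": -6, "Θ": 4, "T": 2}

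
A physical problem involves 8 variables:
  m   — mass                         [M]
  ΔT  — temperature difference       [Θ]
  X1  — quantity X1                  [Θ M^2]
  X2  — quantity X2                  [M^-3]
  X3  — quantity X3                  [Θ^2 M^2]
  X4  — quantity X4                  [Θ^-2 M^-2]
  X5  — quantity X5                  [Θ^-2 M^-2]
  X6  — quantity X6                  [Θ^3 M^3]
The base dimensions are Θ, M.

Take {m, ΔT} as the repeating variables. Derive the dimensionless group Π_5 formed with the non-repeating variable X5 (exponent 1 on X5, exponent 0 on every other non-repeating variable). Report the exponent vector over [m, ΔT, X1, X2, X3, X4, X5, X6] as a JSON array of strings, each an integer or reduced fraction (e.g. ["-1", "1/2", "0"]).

["2", "2", "0", "0", "0", "0", "1", "0"]

Exponent matrix [Θ,M] × [m,ΔT,X1,X2,X3,X4,X5,X6]:
  Θ: [ 0  1  1  0  2 -2 -2  3]
  M: [ 1  0  2 -3  2 -2 -2  3]
RREF → pivots at {m,ΔT} ⇒ r = 2
Repeat: m,ΔT; free: X1,X2,X3,X4,X5,X6
RREF:
  r0: [   1    0    2   -3    2   -2   -2    3]
  r1: [   0    1    1    0    2   -2   -2    3]
Fix exponent of X5 at 1, X1 at 0, X2 at 0, X3 at 0, X4 at 0, X6 at 0; solve each RREF row for its pivot's exponent:
  r0: exp(m) + (-2)·1 = 0 ⇒ exp(m) = 2
  r1: exp(ΔT) + (-2)·1 = 0 ⇒ exp(ΔT) = 2
Π_5 = m^2 · ΔT^2 · X5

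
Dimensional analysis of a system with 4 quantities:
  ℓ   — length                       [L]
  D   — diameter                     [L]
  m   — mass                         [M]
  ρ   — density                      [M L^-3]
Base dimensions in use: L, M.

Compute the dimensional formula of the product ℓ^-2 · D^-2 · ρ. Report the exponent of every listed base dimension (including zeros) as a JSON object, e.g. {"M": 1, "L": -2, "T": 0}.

Exponent matrix [L,M] × [ℓ,D,m,ρ]:
  L: [ 1  1  0 -3]
  M: [ 0  0  1  1]
  [L]: (-2)·1+(-2)·1+(1)·-3 = -7
  [M]: (-2)·0+(-2)·0+(1)·1 = 1
⇒ L^-7 M

{"L": -7, "M": 1}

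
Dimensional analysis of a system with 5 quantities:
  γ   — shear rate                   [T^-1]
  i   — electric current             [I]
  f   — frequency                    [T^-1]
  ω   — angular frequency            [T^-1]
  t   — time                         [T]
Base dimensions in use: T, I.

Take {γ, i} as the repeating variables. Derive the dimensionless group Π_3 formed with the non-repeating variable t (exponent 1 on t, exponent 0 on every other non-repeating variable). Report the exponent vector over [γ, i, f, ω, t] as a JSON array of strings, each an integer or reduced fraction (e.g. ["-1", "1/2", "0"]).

["1", "0", "0", "0", "1"]

Dimensional matrix (T×I by γ×i×f×ω×t):
  T: [-1  0 -1 -1  1]
  I: [ 0  1  0  0  0]
Echelon form has 2 nonzero rows (pivots: γ,i)
Pivot set = {γ,i}, free = {f,ω,t}
RREF:
  r0: [   1    0    1    1   -1]
  r1: [   0    1    0    0    0]
Fix exponent of t at 1, f at 0, ω at 0; solve each RREF row for its pivot's exponent:
  r0: exp(γ) + (-1)·1 = 0 ⇒ exp(γ) = 1
  r1: exp(i) + (0)·1 = 0 ⇒ exp(i) = 0
Π_3 = γ · t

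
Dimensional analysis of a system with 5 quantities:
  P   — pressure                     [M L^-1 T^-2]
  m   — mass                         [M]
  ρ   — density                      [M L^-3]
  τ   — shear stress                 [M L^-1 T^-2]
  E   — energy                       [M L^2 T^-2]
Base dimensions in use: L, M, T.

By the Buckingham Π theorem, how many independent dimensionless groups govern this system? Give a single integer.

Exponent matrix [L,M,T] × [P,m,ρ,τ,E]:
  L: [-1  0 -3 -1  2]
  M: [ 1  1  1  1  1]
  T: [-2  0  0 -2 -2]
RREF → pivots at {P,m,ρ} ⇒ r = 3
n=5, r=3 ⇒ 2 dimensionless groups

2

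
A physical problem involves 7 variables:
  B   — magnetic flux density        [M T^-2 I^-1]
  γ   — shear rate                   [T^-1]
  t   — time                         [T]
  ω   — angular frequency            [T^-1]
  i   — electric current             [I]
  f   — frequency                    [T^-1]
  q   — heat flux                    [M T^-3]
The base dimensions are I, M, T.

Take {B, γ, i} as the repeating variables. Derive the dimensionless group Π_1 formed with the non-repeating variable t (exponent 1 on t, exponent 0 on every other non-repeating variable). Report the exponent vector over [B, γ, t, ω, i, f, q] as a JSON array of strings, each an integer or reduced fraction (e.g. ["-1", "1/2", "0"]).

Dimensional matrix (I×M×T by B×γ×t×ω×i×f×q):
  I: [-1  0  0  0  1  0  0]
  M: [ 1  0  0  0  0  0  1]
  T: [-2 -1  1 -1  0 -1 -3]
Echelon form has 3 nonzero rows (pivots: B,γ,i)
Pivot set = {B,γ,i}, free = {t,ω,f,q}
RREF:
  r0: [   1    0    0    0    0    0    1]
  r1: [   0    1   -1    1    0    1    1]
  r2: [   0    0    0    0    1    0    1]
Fix exponent of t at 1, ω at 0, f at 0, q at 0; solve each RREF row for its pivot's exponent:
  r0: exp(B) + (0)·1 = 0 ⇒ exp(B) = 0
  r1: exp(γ) + (-1)·1 = 0 ⇒ exp(γ) = 1
  r2: exp(i) + (0)·1 = 0 ⇒ exp(i) = 0
Π_1 = γ · t

["0", "1", "1", "0", "0", "0", "0"]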